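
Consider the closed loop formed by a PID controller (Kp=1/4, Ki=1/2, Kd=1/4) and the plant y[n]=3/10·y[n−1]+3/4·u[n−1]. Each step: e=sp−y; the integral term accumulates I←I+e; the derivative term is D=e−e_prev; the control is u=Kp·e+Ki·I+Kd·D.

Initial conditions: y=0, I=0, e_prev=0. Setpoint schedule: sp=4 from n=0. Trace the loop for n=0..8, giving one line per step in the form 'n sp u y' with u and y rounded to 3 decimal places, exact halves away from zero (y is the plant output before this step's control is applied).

(exact arithmetic carried between steps; '≈' marks a value shown rounded to 6 d.p. or computed from one; I and e_prev carry over from the previous line; the table rounds u and y to 3 d.p., halves away from zero)
n=0: y=0, sp=4, e=sp−y=4; I=4, D=e−e_prev=4; u=1/4·4+1/2·4+1/4·4=4; next y=3/10·0+3/4·4=3
n=1: y=3, sp=4, e=sp−y=1; I=5, D=e−e_prev=-3; u=1/4·1+1/2·5+1/4·(-3)=2; next y=3/10·3+3/4·2=2.4
n=2: y=2.4, sp=4, e=sp−y=1.6; I=6.6, D=e−e_prev=0.6; u=1/4·1.6+1/2·6.6+1/4·0.6=3.85; next y=3/10·2.4+3/4·3.85=3.6075
n=3: y=3.6075, sp=4, e=sp−y=0.3925; I=6.9925, D=e−e_prev=-1.2075; u=1/4·0.3925+1/2·6.9925+1/4·(-1.2075)=3.2925; next y=3/10·3.6075+3/4·3.2925=3.551625
n=4: y=3.551625, sp=4, e=sp−y=0.448375; I=7.440875, D=e−e_prev=0.055875; u=1/4·0.448375+1/2·7.440875+1/4·0.055875=3.8465; next y=3/10·3.551625+3/4·3.8465≈3.950363
n=5: y≈3.950363, sp=4, e=sp−y≈0.049638; I≈7.490513, D=e−e_prev≈-0.398738; u=1/4·0.049638+1/2·7.490513+1/4·(-0.398738)≈3.657981; next y=3/10·3.950363+3/4·3.657981≈3.928595
n=6: y≈3.928595, sp=4, e=sp−y≈0.071405; I≈7.561918, D=e−e_prev≈0.021768; u=1/4·0.071405+1/2·7.561918+1/4·0.021768≈3.804252; next y=3/10·3.928595+3/4·3.804252≈4.031768
n=7: y≈4.031768, sp=4, e=sp−y≈-0.031768; I≈7.530150, D=e−e_prev≈-0.103173; u=1/4·(-0.031768)+1/2·7.530150+1/4·(-0.103173)≈3.731340; next y=3/10·4.031768+3/4·3.731340≈4.008035
n=8: y≈4.008035, sp=4, e=sp−y≈-0.008035; I≈7.522115, D=e−e_prev≈0.023732; u=1/4·(-0.008035)+1/2·7.522115+1/4·0.023732≈3.764982; next y=3/10·4.008035+3/4·3.764982≈4.026147

0 4 4.000 0.000
1 4 2.000 3.000
2 4 3.850 2.400
3 4 3.293 3.608
4 4 3.847 3.552
5 4 3.658 3.950
6 4 3.804 3.929
7 4 3.731 4.032
8 4 3.765 4.008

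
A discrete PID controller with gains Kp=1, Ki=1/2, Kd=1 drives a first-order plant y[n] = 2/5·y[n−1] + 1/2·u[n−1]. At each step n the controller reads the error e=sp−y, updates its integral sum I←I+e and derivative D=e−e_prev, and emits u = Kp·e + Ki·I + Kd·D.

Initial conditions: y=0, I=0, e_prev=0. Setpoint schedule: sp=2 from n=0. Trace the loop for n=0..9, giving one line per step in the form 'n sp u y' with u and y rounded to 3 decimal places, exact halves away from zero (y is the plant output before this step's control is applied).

(exact arithmetic carried between steps; '≈' marks a value shown rounded to 6 d.p. or computed from one; I and e_prev carry over from the previous line; the table rounds u and y to 3 d.p., halves away from zero)
n=0: y=0, sp=2, e=sp−y=2; I=2, D=e−e_prev=2; u=1·2+1/2·2+1·2=5; next y=2/5·0+1/2·5=2.5
n=1: y=2.5, sp=2, e=sp−y=-0.5; I=1.5, D=e−e_prev=-2.5; u=1·(-0.5)+1/2·1.5+1·(-2.5)=-2.25; next y=2/5·2.5+1/2·(-2.25)=-0.125
n=2: y=-0.125, sp=2, e=sp−y=2.125; I=3.625, D=e−e_prev=2.625; u=1·2.125+1/2·3.625+1·2.625=6.5625; next y=2/5·(-0.125)+1/2·6.5625=3.23125
n=3: y=3.23125, sp=2, e=sp−y=-1.23125; I=2.39375, D=e−e_prev=-3.35625; u=1·(-1.23125)+1/2·2.39375+1·(-3.35625)=-3.390625; next y=2/5·3.23125+1/2·(-3.390625)≈-0.402813
n=4: y≈-0.402813, sp=2, e=sp−y≈2.402813; I≈4.796563, D=e−e_prev≈3.634063; u=1·2.402813+1/2·4.796563+1·3.634063≈8.435156; next y=2/5·(-0.402813)+1/2·8.435156≈4.056453
n=5: y≈4.056453, sp=2, e=sp−y≈-2.056453; I≈2.740109, D=e−e_prev≈-4.459266; u=1·(-2.056453)+1/2·2.740109+1·(-4.459266)≈-5.145664; next y=2/5·4.056453+1/2·(-5.145664)≈-0.950251
n=6: y≈-0.950251, sp=2, e=sp−y≈2.950251; I≈5.690360, D=e−e_prev≈5.006704; u=1·2.950251+1/2·5.690360+1·5.006704≈10.802135; next y=2/5·(-0.950251)+1/2·10.802135≈5.020967
n=7: y≈5.020967, sp=2, e=sp−y≈-3.020967; I≈2.669393, D=e−e_prev≈-5.971218; u=1·(-3.020967)+1/2·2.669393+1·(-5.971218)≈-7.657488; next y=2/5·5.020967+1/2·(-7.657488)≈-1.820357
n=8: y≈-1.820357, sp=2, e=sp−y≈3.820357; I≈6.489750, D=e−e_prev≈6.841324; u=1·3.820357+1/2·6.489750+1·6.841324≈13.906557; next y=2/5·(-1.820357)+1/2·13.906557≈6.225136
n=9: y≈6.225136, sp=2, e=sp−y≈-4.225136; I≈2.264615, D=e−e_prev≈-8.045493; u=1·(-4.225136)+1/2·2.264615+1·(-8.045493)≈-11.138321; next y=2/5·6.225136+1/2·(-11.138321)≈-3.079106

0 2 5.000 0.000
1 2 -2.250 2.500
2 2 6.563 -0.125
3 2 -3.391 3.231
4 2 8.435 -0.403
5 2 -5.146 4.056
6 2 10.802 -0.950
7 2 -7.657 5.021
8 2 13.907 -1.820
9 2 -11.138 6.225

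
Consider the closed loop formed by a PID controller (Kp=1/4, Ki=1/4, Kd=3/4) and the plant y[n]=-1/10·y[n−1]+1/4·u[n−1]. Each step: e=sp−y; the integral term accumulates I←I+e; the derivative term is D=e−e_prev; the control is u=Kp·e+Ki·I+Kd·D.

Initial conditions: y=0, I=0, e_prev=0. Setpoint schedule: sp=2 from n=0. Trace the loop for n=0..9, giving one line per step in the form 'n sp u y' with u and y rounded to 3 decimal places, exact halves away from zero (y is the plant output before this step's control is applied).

0 2 2.500 0.000
1 2 0.719 0.625
2 2 2.166 0.117
3 2 1.740 0.530
4 2 2.602 0.382
5 2 2.608 0.612
6 2 3.154 0.591
7 2 3.317 0.729
8 2 3.705 0.756
9 2 3.918 0.851

(exact arithmetic carried between steps; '≈' marks a value shown rounded to 6 d.p. or computed from one; I and e_prev carry over from the previous line; the table rounds u and y to 3 d.p., halves away from zero)
n=0: y=0, sp=2, e=sp−y=2; I=2, D=e−e_prev=2; u=1/4·2+1/4·2+3/4·2=2.5; next y=-1/10·0+1/4·2.5=0.625
n=1: y=0.625, sp=2, e=sp−y=1.375; I=3.375, D=e−e_prev=-0.625; u=1/4·1.375+1/4·3.375+3/4·(-0.625)=0.71875; next y=-1/10·0.625+1/4·0.71875≈0.117188
n=2: y≈0.117188, sp=2, e=sp−y≈1.882813; I≈5.257813, D=e−e_prev≈0.507813; u=1/4·1.882813+1/4·5.257813+3/4·0.507813≈2.166016; next y=-1/10·0.117188+1/4·2.166016≈0.529785
n=3: y≈0.529785, sp=2, e=sp−y≈1.470215; I≈6.728027, D=e−e_prev≈-0.412598; u=1/4·1.470215+1/4·6.728027+3/4·(-0.412598)≈1.740112; next y=-1/10·0.529785+1/4·1.740112≈0.382050
n=4: y≈0.382050, sp=2, e=sp−y≈1.617950; I≈8.345978, D=e−e_prev≈0.147736; u=1/4·1.617950+1/4·8.345978+3/4·0.147736≈2.601784; next y=-1/10·0.382050+1/4·2.601784≈0.612241
n=5: y≈0.612241, sp=2, e=sp−y≈1.387759; I≈9.733737, D=e−e_prev≈-0.230191; u=1/4·1.387759+1/4·9.733737+3/4·(-0.230191)≈2.607730; next y=-1/10·0.612241+1/4·2.607730≈0.590708
n=6: y≈0.590708, sp=2, e=sp−y≈1.409292; I≈11.143028, D=e−e_prev≈0.021532; u=1/4·1.409292+1/4·11.143028+3/4·0.021532≈3.154229; next y=-1/10·0.590708+1/4·3.154229≈0.729486
n=7: y≈0.729486, sp=2, e=sp−y≈1.270514; I≈12.413542, D=e−e_prev≈-0.138778; u=1/4·1.270514+1/4·12.413542+3/4·(-0.138778)≈3.316930; next y=-1/10·0.729486+1/4·3.316930≈0.756284
n=8: y≈0.756284, sp=2, e=sp−y≈1.243716; I≈13.657258, D=e−e_prev≈-0.026797; u=1/4·1.243716+1/4·13.657258+3/4·(-0.026797)≈3.705145; next y=-1/10·0.756284+1/4·3.705145≈0.850658
n=9: y≈0.850658, sp=2, e=sp−y≈1.149342; I≈14.806600, D=e−e_prev≈-0.094374; u=1/4·1.149342+1/4·14.806600+3/4·(-0.094374)≈3.918205; next y=-1/10·0.850658+1/4·3.918205≈0.894485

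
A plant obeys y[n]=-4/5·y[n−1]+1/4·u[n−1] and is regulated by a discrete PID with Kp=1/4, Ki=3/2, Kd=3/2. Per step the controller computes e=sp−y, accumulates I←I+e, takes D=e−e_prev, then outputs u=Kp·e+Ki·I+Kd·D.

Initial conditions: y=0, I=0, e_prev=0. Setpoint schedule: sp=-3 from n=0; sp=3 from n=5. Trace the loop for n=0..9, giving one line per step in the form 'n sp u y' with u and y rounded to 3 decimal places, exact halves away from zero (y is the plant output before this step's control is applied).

0 -3 -9.750 0.000
1 -3 -1.828 -2.438
2 -3 -19.102 1.493
3 -3 4.308 -5.970
4 -3 -40.856 5.853
5 3 50.535 -14.896
6 3 -90.948 24.551
7 3 153.414 -42.378
8 3 -251.470 72.255
9 3 443.610 -120.672

(exact arithmetic carried between steps; '≈' marks a value shown rounded to 6 d.p. or computed from one; I and e_prev carry over from the previous line; the table rounds u and y to 3 d.p., halves away from zero)
n=0: y=0, sp=-3, e=sp−y=-3; I=-3, D=e−e_prev=-3; u=1/4·(-3)+3/2·(-3)+3/2·(-3)=-9.75; next y=-4/5·0+1/4·(-9.75)=-2.4375
n=1: y=-2.4375, sp=-3, e=sp−y=-0.5625; I=-3.5625, D=e−e_prev=2.4375; u=1/4·(-0.5625)+3/2·(-3.5625)+3/2·2.4375=-1.828125; next y=-4/5·(-2.4375)+1/4·(-1.828125)≈1.492969
n=2: y≈1.492969, sp=-3, e=sp−y≈-4.492969; I≈-8.055469, D=e−e_prev≈-3.930469; u=1/4·(-4.492969)+3/2·(-8.055469)+3/2·(-3.930469)≈-19.102148; next y=-4/5·1.492969+1/4·(-19.102148)≈-5.969912
n=3: y≈-5.969912, sp=-3, e=sp−y≈2.969912; I≈-5.085557, D=e−e_prev≈7.462881; u=1/4·2.969912+3/2·(-5.085557)+3/2·7.462881≈4.308464; next y=-4/5·(-5.969912)+1/4·4.308464≈5.853046
n=4: y≈5.853046, sp=-3, e=sp−y≈-8.853046; I≈-13.938602, D=e−e_prev≈-11.822958; u=1/4·(-8.853046)+3/2·(-13.938602)+3/2·(-11.822958)≈-40.855602; next y=-4/5·5.853046+1/4·(-40.855602)≈-14.896337
n=5: y≈-14.896337, sp=3, e=sp−y≈17.896337; I≈3.957735, D=e−e_prev≈26.749383; u=1/4·17.896337+3/2·3.957735+3/2·26.749383≈50.534761; next y=-4/5·(-14.896337)+1/4·50.534761≈24.550760
n=6: y≈24.550760, sp=3, e=sp−y≈-21.550760; I≈-17.593025, D=e−e_prev≈-39.447097; u=1/4·(-21.550760)+3/2·(-17.593025)+3/2·(-39.447097)≈-90.947873; next y=-4/5·24.550760+1/4·(-90.947873)≈-42.377576
n=7: y≈-42.377576, sp=3, e=sp−y≈45.377576; I≈27.784551, D=e−e_prev≈66.928336; u=1/4·45.377576+3/2·27.784551+3/2·66.928336≈153.413724; next y=-4/5·(-42.377576)+1/4·153.413724≈72.255492
n=8: y≈72.255492, sp=3, e=sp−y≈-69.255492; I≈-41.470941, D=e−e_prev≈-114.633068; u=1/4·(-69.255492)+3/2·(-41.470941)+3/2·(-114.633068)≈-251.469887; next y=-4/5·72.255492+1/4·(-251.469887)≈-120.671865
n=9: y≈-120.671865, sp=3, e=sp−y≈123.671865; I≈82.200924, D=e−e_prev≈192.927357; u=1/4·123.671865+3/2·82.200924+3/2·192.927357≈443.610389; next y=-4/5·(-120.671865)+1/4·443.610389≈207.440089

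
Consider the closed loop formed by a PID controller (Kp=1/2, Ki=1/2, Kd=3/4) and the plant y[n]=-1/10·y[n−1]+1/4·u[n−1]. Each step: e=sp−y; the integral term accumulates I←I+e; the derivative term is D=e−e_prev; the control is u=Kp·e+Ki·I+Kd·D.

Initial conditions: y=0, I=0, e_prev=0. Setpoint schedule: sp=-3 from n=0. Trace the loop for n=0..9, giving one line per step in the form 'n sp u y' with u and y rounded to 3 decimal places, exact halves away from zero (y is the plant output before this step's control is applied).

0 -3 -5.250 0.000
1 -3 -2.203 -1.313
2 -3 -5.594 -0.420
3 -3 -4.575 -1.357
4 -3 -6.709 -1.008
5 -3 -6.449 -1.576
6 -3 -7.800 -1.455
7 -3 -7.869 -1.805
8 -3 -8.760 -1.787
9 -3 -8.961 -2.011

(exact arithmetic carried between steps; '≈' marks a value shown rounded to 6 d.p. or computed from one; I and e_prev carry over from the previous line; the table rounds u and y to 3 d.p., halves away from zero)
n=0: y=0, sp=-3, e=sp−y=-3; I=-3, D=e−e_prev=-3; u=1/2·(-3)+1/2·(-3)+3/4·(-3)=-5.25; next y=-1/10·0+1/4·(-5.25)=-1.3125
n=1: y=-1.3125, sp=-3, e=sp−y=-1.6875; I=-4.6875, D=e−e_prev=1.3125; u=1/2·(-1.6875)+1/2·(-4.6875)+3/4·1.3125=-2.203125; next y=-1/10·(-1.3125)+1/4·(-2.203125)≈-0.419531
n=2: y≈-0.419531, sp=-3, e=sp−y≈-2.580469; I≈-7.267969, D=e−e_prev≈-0.892969; u=1/2·(-2.580469)+1/2·(-7.267969)+3/4·(-0.892969)≈-5.593945; next y=-1/10·(-0.419531)+1/4·(-5.593945)≈-1.356533
n=3: y≈-1.356533, sp=-3, e=sp−y≈-1.643467; I≈-8.911436, D=e−e_prev≈0.937002; u=1/2·(-1.643467)+1/2·(-8.911436)+3/4·0.937002≈-4.574700; next y=-1/10·(-1.356533)+1/4·(-4.574700)≈-1.008022
n=4: y≈-1.008022, sp=-3, e=sp−y≈-1.991978; I≈-10.903414, D=e−e_prev≈-0.348512; u=1/2·(-1.991978)+1/2·(-10.903414)+3/4·(-0.348512)≈-6.709080; next y=-1/10·(-1.008022)+1/4·(-6.709080)≈-1.576468
n=5: y≈-1.576468, sp=-3, e=sp−y≈-1.423532; I≈-12.326946, D=e−e_prev≈0.568446; u=1/2·(-1.423532)+1/2·(-12.326946)+3/4·0.568446≈-6.448905; next y=-1/10·(-1.576468)+1/4·(-6.448905)≈-1.454579
n=6: y≈-1.454579, sp=-3, e=sp−y≈-1.545421; I≈-13.872367, D=e−e_prev≈-0.121888; u=1/2·(-1.545421)+1/2·(-13.872367)+3/4·(-0.121888)≈-7.800310; next y=-1/10·(-1.454579)+1/4·(-7.800310)≈-1.804620
n=7: y≈-1.804620, sp=-3, e=sp−y≈-1.195380; I≈-15.067747, D=e−e_prev≈0.350040; u=1/2·(-1.195380)+1/2·(-15.067747)+3/4·0.350040≈-7.869034; next y=-1/10·(-1.804620)+1/4·(-7.869034)≈-1.786796
n=8: y≈-1.786796, sp=-3, e=sp−y≈-1.213204; I≈-16.280951, D=e−e_prev≈-0.017823; u=1/2·(-1.213204)+1/2·(-16.280951)+3/4·(-0.017823)≈-8.760444; next y=-1/10·(-1.786796)+1/4·(-8.760444)≈-2.011431
n=9: y≈-2.011431, sp=-3, e=sp−y≈-0.988569; I≈-17.269519, D=e−e_prev≈0.224635; u=1/2·(-0.988569)+1/2·(-17.269519)+3/4·0.224635≈-8.960568; next y=-1/10·(-2.011431)+1/4·(-8.960568)≈-2.038999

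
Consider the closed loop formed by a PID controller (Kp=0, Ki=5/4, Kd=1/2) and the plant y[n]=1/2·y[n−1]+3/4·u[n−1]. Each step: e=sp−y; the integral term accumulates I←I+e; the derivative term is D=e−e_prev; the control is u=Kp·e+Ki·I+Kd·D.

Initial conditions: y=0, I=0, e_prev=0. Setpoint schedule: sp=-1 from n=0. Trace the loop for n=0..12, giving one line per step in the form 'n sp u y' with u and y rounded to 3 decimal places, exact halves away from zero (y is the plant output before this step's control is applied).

(exact arithmetic carried between steps; '≈' marks a value shown rounded to 6 d.p. or computed from one; I and e_prev carry over from the previous line; the table rounds u and y to 3 d.p., halves away from zero)
n=0: y=0, sp=-1, e=sp−y=-1; I=-1, D=e−e_prev=-1; u=0·(-1)+5/4·(-1)+1/2·(-1)=-1.75; next y=1/2·0+3/4·(-1.75)=-1.3125
n=1: y=-1.3125, sp=-1, e=sp−y=0.3125; I=-0.6875, D=e−e_prev=1.3125; u=0·0.3125+5/4·(-0.6875)+1/2·1.3125=-0.203125; next y=1/2·(-1.3125)+3/4·(-0.203125)≈-0.808594
n=2: y≈-0.808594, sp=-1, e=sp−y≈-0.191406; I≈-0.878906, D=e−e_prev≈-0.503906; u=0·(-0.191406)+5/4·(-0.878906)+1/2·(-0.503906)≈-1.350586; next y=1/2·(-0.808594)+3/4·(-1.350586)≈-1.417236
n=3: y≈-1.417236, sp=-1, e=sp−y≈0.417236; I≈-0.461670, D=e−e_prev≈0.608643; u=0·0.417236+5/4·(-0.461670)+1/2·0.608643≈-0.272766; next y=1/2·(-1.417236)+3/4·(-0.272766)≈-0.913193
n=4: y≈-0.913193, sp=-1, e=sp−y≈-0.086807; I≈-0.548477, D=e−e_prev≈-0.504044; u=0·(-0.086807)+5/4·(-0.548477)+1/2·(-0.504044)≈-0.937618; next y=1/2·(-0.913193)+3/4·(-0.937618)≈-1.159810
n=5: y≈-1.159810, sp=-1, e=sp−y≈0.159810; I≈-0.388667, D=e−e_prev≈0.246617; u=0·0.159810+5/4·(-0.388667)+1/2·0.246617≈-0.362525; next y=1/2·(-1.159810)+3/4·(-0.362525)≈-0.851799
n=6: y≈-0.851799, sp=-1, e=sp−y≈-0.148201; I≈-0.536868, D=e−e_prev≈-0.308011; u=0·(-0.148201)+5/4·(-0.536868)+1/2·(-0.308011)≈-0.825091; next y=1/2·(-0.851799)+3/4·(-0.825091)≈-1.044718
n=7: y≈-1.044718, sp=-1, e=sp−y≈0.044718; I≈-0.492151, D=e−e_prev≈0.192919; u=0·0.044718+5/4·(-0.492151)+1/2·0.192919≈-0.518729; next y=1/2·(-1.044718)+3/4·(-0.518729)≈-0.911406
n=8: y≈-0.911406, sp=-1, e=sp−y≈-0.088594; I≈-0.580745, D=e−e_prev≈-0.133312; u=0·(-0.088594)+5/4·(-0.580745)+1/2·(-0.133312)≈-0.792587; next y=1/2·(-0.911406)+3/4·(-0.792587)≈-1.050143
n=9: y≈-1.050143, sp=-1, e=sp−y≈0.050143; I≈-0.530602, D=e−e_prev≈0.138738; u=0·0.050143+5/4·(-0.530602)+1/2·0.138738≈-0.593883; next y=1/2·(-1.050143)+3/4·(-0.593883)≈-0.970484
n=10: y≈-0.970484, sp=-1, e=sp−y≈-0.029516; I≈-0.560118, D=e−e_prev≈-0.079659; u=0·(-0.029516)+5/4·(-0.560118)+1/2·(-0.079659)≈-0.739977; next y=1/2·(-0.970484)+3/4·(-0.739977)≈-1.040225
n=11: y≈-1.040225, sp=-1, e=sp−y≈0.040225; I≈-0.519893, D=e−e_prev≈0.069740; u=0·0.040225+5/4·(-0.519893)+1/2·0.069740≈-0.614996; next y=1/2·(-1.040225)+3/4·(-0.614996)≈-0.981359
n=12: y≈-0.981359, sp=-1, e=sp−y≈-0.018641; I≈-0.538534, D=e−e_prev≈-0.058865; u=0·(-0.018641)+5/4·(-0.538534)+1/2·(-0.058865)≈-0.702600; next y=1/2·(-0.981359)+3/4·(-0.702600)≈-1.017629

0 -1 -1.750 0.000
1 -1 -0.203 -1.313
2 -1 -1.351 -0.809
3 -1 -0.273 -1.417
4 -1 -0.938 -0.913
5 -1 -0.363 -1.160
6 -1 -0.825 -0.852
7 -1 -0.519 -1.045
8 -1 -0.793 -0.911
9 -1 -0.594 -1.050
10 -1 -0.740 -0.970
11 -1 -0.615 -1.040
12 -1 -0.703 -0.981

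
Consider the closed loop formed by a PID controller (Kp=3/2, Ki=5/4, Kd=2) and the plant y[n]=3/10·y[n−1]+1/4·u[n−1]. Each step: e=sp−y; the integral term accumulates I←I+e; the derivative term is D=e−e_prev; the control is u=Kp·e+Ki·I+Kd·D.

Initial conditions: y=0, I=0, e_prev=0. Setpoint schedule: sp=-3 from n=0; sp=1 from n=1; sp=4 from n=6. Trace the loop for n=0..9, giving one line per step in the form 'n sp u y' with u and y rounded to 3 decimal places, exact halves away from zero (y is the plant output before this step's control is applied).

0 -3 -14.250 0.000
1 1 23.922 -3.563
2 1 -25.753 4.912
3 1 33.219 -4.965
4 1 -35.033 6.815
5 1 45.520 -6.714
6 4 -34.024 9.366
7 4 56.973 -5.696
8 4 -47.626 12.534
9 4 76.400 -8.146

(exact arithmetic carried between steps; '≈' marks a value shown rounded to 6 d.p. or computed from one; I and e_prev carry over from the previous line; the table rounds u and y to 3 d.p., halves away from zero)
n=0: y=0, sp=-3, e=sp−y=-3; I=-3, D=e−e_prev=-3; u=3/2·(-3)+5/4·(-3)+2·(-3)=-14.25; next y=3/10·0+1/4·(-14.25)=-3.5625
n=1: y=-3.5625, sp=1, e=sp−y=4.5625; I=1.5625, D=e−e_prev=7.5625; u=3/2·4.5625+5/4·1.5625+2·7.5625=23.921875; next y=3/10·(-3.5625)+1/4·23.921875≈4.911719
n=2: y≈4.911719, sp=1, e=sp−y≈-3.911719; I≈-2.349219, D=e−e_prev≈-8.474219; u=3/2·(-3.911719)+5/4·(-2.349219)+2·(-8.474219)≈-25.752539; next y=3/10·4.911719+1/4·(-25.752539)≈-4.964619
n=3: y≈-4.964619, sp=1, e=sp−y≈5.964619; I≈3.615400, D=e−e_prev≈9.876338; u=3/2·5.964619+5/4·3.615400+2·9.876338≈33.218855; next y=3/10·(-4.964619)+1/4·33.218855≈6.815328
n=4: y≈6.815328, sp=1, e=sp−y≈-5.815328; I≈-2.199928, D=e−e_prev≈-11.779947; u=3/2·(-5.815328)+5/4·(-2.199928)+2·(-11.779947)≈-35.032796; next y=3/10·6.815328+1/4·(-35.032796)≈-6.713601
n=5: y≈-6.713601, sp=1, e=sp−y≈7.713601; I≈5.513673, D=e−e_prev≈13.528929; u=3/2·7.713601+5/4·5.513673+2·13.528929≈45.520349; next y=3/10·(-6.713601)+1/4·45.520349≈9.366007
n=6: y≈9.366007, sp=4, e=sp−y≈-5.366007; I≈0.147666, D=e−e_prev≈-13.079608; u=3/2·(-5.366007)+5/4·0.147666+2·(-13.079608)≈-34.023644; next y=3/10·9.366007+1/4·(-34.023644)≈-5.696109
n=7: y≈-5.696109, sp=4, e=sp−y≈9.696109; I≈9.843775, D=e−e_prev≈15.062116; u=3/2·9.696109+5/4·9.843775+2·15.062116≈56.973113; next y=3/10·(-5.696109)+1/4·56.973113≈12.534446
n=8: y≈12.534446, sp=4, e=sp−y≈-8.534446; I≈1.309329, D=e−e_prev≈-18.230554; u=3/2·(-8.534446)+5/4·1.309329+2·(-18.230554)≈-47.626116; next y=3/10·12.534446+1/4·(-47.626116)≈-8.146195
n=9: y≈-8.146195, sp=4, e=sp−y≈12.146195; I≈13.455524, D=e−e_prev≈20.680641; u=3/2·12.146195+5/4·13.455524+2·20.680641≈76.399981; next y=3/10·(-8.146195)+1/4·76.399981≈16.656137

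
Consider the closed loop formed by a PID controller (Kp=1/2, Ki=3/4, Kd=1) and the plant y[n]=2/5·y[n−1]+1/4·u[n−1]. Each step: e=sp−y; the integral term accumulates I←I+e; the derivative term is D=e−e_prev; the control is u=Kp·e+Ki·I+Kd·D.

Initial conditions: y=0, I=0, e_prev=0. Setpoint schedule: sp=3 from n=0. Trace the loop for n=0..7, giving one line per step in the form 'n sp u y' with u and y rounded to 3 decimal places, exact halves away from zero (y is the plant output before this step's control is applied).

(exact arithmetic carried between steps; '≈' marks a value shown rounded to 6 d.p. or computed from one; I and e_prev carry over from the previous line; the table rounds u and y to 3 d.p., halves away from zero)
n=0: y=0, sp=3, e=sp−y=3; I=3, D=e−e_prev=3; u=1/2·3+3/4·3+1·3=6.75; next y=2/5·0+1/4·6.75=1.6875
n=1: y=1.6875, sp=3, e=sp−y=1.3125; I=4.3125, D=e−e_prev=-1.6875; u=1/2·1.3125+3/4·4.3125+1·(-1.6875)=2.203125; next y=2/5·1.6875+1/4·2.203125≈1.225781
n=2: y≈1.225781, sp=3, e=sp−y≈1.774219; I≈6.086719, D=e−e_prev≈0.461719; u=1/2·1.774219+3/4·6.086719+1·0.461719≈5.913867; next y=2/5·1.225781+1/4·5.913867≈1.968779
n=3: y≈1.968779, sp=3, e=sp−y≈1.031221; I≈7.117939, D=e−e_prev≈-0.742998; u=1/2·1.031221+3/4·7.117939+1·(-0.742998)≈5.111067; next y=2/5·1.968779+1/4·5.111067≈2.065278
n=4: y≈2.065278, sp=3, e=sp−y≈0.934722; I≈8.052661, D=e−e_prev≈-0.096499; u=1/2·0.934722+3/4·8.052661+1·(-0.096499)≈6.410357; next y=2/5·2.065278+1/4·6.410357≈2.428701
n=5: y≈2.428701, sp=3, e=sp−y≈0.571299; I≈8.623960, D=e−e_prev≈-0.363422; u=1/2·0.571299+3/4·8.623960+1·(-0.363422)≈6.390198; next y=2/5·2.428701+1/4·6.390198≈2.569030
n=6: y≈2.569030, sp=3, e=sp−y≈0.430970; I≈9.054931, D=e−e_prev≈-0.140329; u=1/2·0.430970+3/4·9.054931+1·(-0.140329)≈6.866354; next y=2/5·2.569030+1/4·6.866354≈2.744200
n=7: y≈2.744200, sp=3, e=sp−y≈0.255800; I≈9.310730, D=e−e_prev≈-0.175171; u=1/2·0.255800+3/4·9.310730+1·(-0.175171)≈6.935777; next y=2/5·2.744200+1/4·6.935777≈2.831624

0 3 6.750 0.000
1 3 2.203 1.688
2 3 5.914 1.226
3 3 5.111 1.969
4 3 6.410 2.065
5 3 6.390 2.429
6 3 6.866 2.569
7 3 6.936 2.744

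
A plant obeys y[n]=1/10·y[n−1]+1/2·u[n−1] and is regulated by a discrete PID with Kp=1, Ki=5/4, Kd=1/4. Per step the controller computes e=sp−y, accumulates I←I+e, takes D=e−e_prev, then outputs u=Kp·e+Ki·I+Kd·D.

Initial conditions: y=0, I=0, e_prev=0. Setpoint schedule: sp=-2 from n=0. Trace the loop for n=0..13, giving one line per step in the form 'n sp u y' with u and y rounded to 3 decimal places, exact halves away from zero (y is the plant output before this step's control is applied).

0 -2 -5.000 0.000
1 -2 -0.750 -2.500
2 -2 -5.438 -0.625
3 -2 -1.297 -2.781
4 -2 -5.496 -0.927
5 -2 -1.589 -2.841
6 -2 -5.422 -1.079
7 -2 -1.782 -2.819
8 -2 -5.308 -1.173
9 -2 -1.935 -2.771
10 -2 -5.187 -1.244
11 -2 -2.066 -2.718
12 -2 -5.070 -1.305
13 -2 -2.184 -2.666

(exact arithmetic carried between steps; '≈' marks a value shown rounded to 6 d.p. or computed from one; I and e_prev carry over from the previous line; the table rounds u and y to 3 d.p., halves away from zero)
n=0: y=0, sp=-2, e=sp−y=-2; I=-2, D=e−e_prev=-2; u=1·(-2)+5/4·(-2)+1/4·(-2)=-5; next y=1/10·0+1/2·(-5)=-2.5
n=1: y=-2.5, sp=-2, e=sp−y=0.5; I=-1.5, D=e−e_prev=2.5; u=1·0.5+5/4·(-1.5)+1/4·2.5=-0.75; next y=1/10·(-2.5)+1/2·(-0.75)=-0.625
n=2: y=-0.625, sp=-2, e=sp−y=-1.375; I=-2.875, D=e−e_prev=-1.875; u=1·(-1.375)+5/4·(-2.875)+1/4·(-1.875)=-5.4375; next y=1/10·(-0.625)+1/2·(-5.4375)=-2.78125
n=3: y=-2.78125, sp=-2, e=sp−y=0.78125; I=-2.09375, D=e−e_prev=2.15625; u=1·0.78125+5/4·(-2.09375)+1/4·2.15625=-1.296875; next y=1/10·(-2.78125)+1/2·(-1.296875)≈-0.926563
n=4: y≈-0.926563, sp=-2, e=sp−y≈-1.073438; I≈-3.167188, D=e−e_prev≈-1.854688; u=1·(-1.073438)+5/4·(-3.167188)+1/4·(-1.854688)≈-5.496094; next y=1/10·(-0.926563)+1/2·(-5.496094)≈-2.840703
n=5: y≈-2.840703, sp=-2, e=sp−y≈0.840703; I≈-2.326484, D=e−e_prev≈1.914141; u=1·0.840703+5/4·(-2.326484)+1/4·1.914141≈-1.588867; next y=1/10·(-2.840703)+1/2·(-1.588867)≈-1.078504
n=6: y≈-1.078504, sp=-2, e=sp−y≈-0.921496; I≈-3.247980, D=e−e_prev≈-1.762199; u=1·(-0.921496)+5/4·(-3.247980)+1/4·(-1.762199)≈-5.422021; next y=1/10·(-1.078504)+1/2·(-5.422021)≈-2.818861
n=7: y≈-2.818861, sp=-2, e=sp−y≈0.818861; I≈-2.429119, D=e−e_prev≈1.740357; u=1·0.818861+5/4·(-2.429119)+1/4·1.740357≈-1.782449; next y=1/10·(-2.818861)+1/2·(-1.782449)≈-1.173110
n=8: y≈-1.173110, sp=-2, e=sp−y≈-0.826890; I≈-3.256009, D=e−e_prev≈-1.645751; u=1·(-0.826890)+5/4·(-3.256009)+1/4·(-1.645751)≈-5.308338; next y=1/10·(-1.173110)+1/2·(-5.308338)≈-2.771480
n=9: y≈-2.771480, sp=-2, e=sp−y≈0.771480; I≈-2.484529, D=e−e_prev≈1.598370; u=1·0.771480+5/4·(-2.484529)+1/4·1.598370≈-1.934588; next y=1/10·(-2.771480)+1/2·(-1.934588)≈-1.244442
n=10: y≈-1.244442, sp=-2, e=sp−y≈-0.755558; I≈-3.240087, D=e−e_prev≈-1.527038; u=1·(-0.755558)+5/4·(-3.240087)+1/4·(-1.527038)≈-5.187426; next y=1/10·(-1.244442)+1/2·(-5.187426)≈-2.718157
n=11: y≈-2.718157, sp=-2, e=sp−y≈0.718157; I≈-2.521930, D=e−e_prev≈1.473715; u=1·0.718157+5/4·(-2.521930)+1/4·1.473715≈-2.065826; next y=1/10·(-2.718157)+1/2·(-2.065826)≈-1.304729
n=12: y≈-1.304729, sp=-2, e=sp−y≈-0.695271; I≈-3.217201, D=e−e_prev≈-1.413428; u=1·(-0.695271)+5/4·(-3.217201)+1/4·(-1.413428)≈-5.070129; next y=1/10·(-1.304729)+1/2·(-5.070129)≈-2.665537
n=13: y≈-2.665537, sp=-2, e=sp−y≈0.665537; I≈-2.551663, D=e−e_prev≈1.360809; u=1·0.665537+5/4·(-2.551663)+1/4·1.360809≈-2.183840; next y=1/10·(-2.665537)+1/2·(-2.183840)≈-1.358473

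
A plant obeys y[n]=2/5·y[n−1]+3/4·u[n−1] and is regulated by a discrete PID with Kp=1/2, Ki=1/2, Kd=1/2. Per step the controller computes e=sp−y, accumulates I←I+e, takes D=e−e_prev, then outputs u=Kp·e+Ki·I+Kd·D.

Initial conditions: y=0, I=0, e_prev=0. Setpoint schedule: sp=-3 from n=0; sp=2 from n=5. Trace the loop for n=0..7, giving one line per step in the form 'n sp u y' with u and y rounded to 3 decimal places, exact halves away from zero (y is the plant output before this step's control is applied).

0 -3 -4.500 0.000
1 -3 0.563 -3.375
2 -3 -4.608 -0.928
3 -3 -0.072 -3.827
4 -3 -4.471 -1.585
5 2 7.046 -3.987
6 2 -5.177 3.690
7 2 6.962 -2.407

(exact arithmetic carried between steps; '≈' marks a value shown rounded to 6 d.p. or computed from one; I and e_prev carry over from the previous line; the table rounds u and y to 3 d.p., halves away from zero)
n=0: y=0, sp=-3, e=sp−y=-3; I=-3, D=e−e_prev=-3; u=1/2·(-3)+1/2·(-3)+1/2·(-3)=-4.5; next y=2/5·0+3/4·(-4.5)=-3.375
n=1: y=-3.375, sp=-3, e=sp−y=0.375; I=-2.625, D=e−e_prev=3.375; u=1/2·0.375+1/2·(-2.625)+1/2·3.375=0.5625; next y=2/5·(-3.375)+3/4·0.5625=-0.928125
n=2: y=-0.928125, sp=-3, e=sp−y=-2.071875; I=-4.696875, D=e−e_prev=-2.446875; u=1/2·(-2.071875)+1/2·(-4.696875)+1/2·(-2.446875)≈-4.607813; next y=2/5·(-0.928125)+3/4·(-4.607813)≈-3.827109
n=3: y≈-3.827109, sp=-3, e=sp−y≈0.827109; I≈-3.869766, D=e−e_prev≈2.898984; u=1/2·0.827109+1/2·(-3.869766)+1/2·2.898984≈-0.071836; next y=2/5·(-3.827109)+3/4·(-0.071836)≈-1.584721
n=4: y≈-1.584721, sp=-3, e=sp−y≈-1.415279; I≈-5.285045, D=e−e_prev≈-2.242389; u=1/2·(-1.415279)+1/2·(-5.285045)+1/2·(-2.242389)≈-4.471356; next y=2/5·(-1.584721)+3/4·(-4.471356)≈-3.987406
n=5: y≈-3.987406, sp=2, e=sp−y≈5.987406; I≈0.702361, D=e−e_prev≈7.402685; u=1/2·5.987406+1/2·0.702361+1/2·7.402685≈7.046226; next y=2/5·(-3.987406)+3/4·7.046226≈3.689707
n=6: y≈3.689707, sp=2, e=sp−y≈-1.689707; I≈-0.987346, D=e−e_prev≈-7.677113; u=1/2·(-1.689707)+1/2·(-0.987346)+1/2·(-7.677113)≈-5.177083; next y=2/5·3.689707+3/4·(-5.177083)≈-2.406929
n=7: y≈-2.406929, sp=2, e=sp−y≈4.406929; I≈3.419583, D=e−e_prev≈6.096636; u=1/2·4.406929+1/2·3.419583+1/2·6.096636≈6.961574; next y=2/5·(-2.406929)+3/4·6.961574≈4.258409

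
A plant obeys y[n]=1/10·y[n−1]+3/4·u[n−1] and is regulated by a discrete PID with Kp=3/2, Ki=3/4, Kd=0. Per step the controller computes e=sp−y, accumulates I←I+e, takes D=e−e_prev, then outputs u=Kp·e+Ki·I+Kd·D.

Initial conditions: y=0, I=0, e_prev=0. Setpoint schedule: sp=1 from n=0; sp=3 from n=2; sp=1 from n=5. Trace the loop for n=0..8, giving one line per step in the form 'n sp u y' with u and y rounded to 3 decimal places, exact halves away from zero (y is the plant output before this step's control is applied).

(exact arithmetic carried between steps; '≈' marks a value shown rounded to 6 d.p. or computed from one; I and e_prev carry over from the previous line; the table rounds u and y to 3 d.p., halves away from zero)
n=0: y=0, sp=1, e=sp−y=1; I=1, D=e−e_prev=1; u=3/2·1+3/4·1+0·1=2.25; next y=1/10·0+3/4·2.25=1.6875
n=1: y=1.6875, sp=1, e=sp−y=-0.6875; I=0.3125, D=e−e_prev=-1.6875; u=3/2·(-0.6875)+3/4·0.3125+0·(-1.6875)=-0.796875; next y=1/10·1.6875+3/4·(-0.796875)≈-0.428906
n=2: y≈-0.428906, sp=3, e=sp−y≈3.428906; I≈3.741406, D=e−e_prev≈4.116406; u=3/2·3.428906+3/4·3.741406+0·4.116406≈7.949414; next y=1/10·(-0.428906)+3/4·7.949414≈5.919170
n=3: y≈5.919170, sp=3, e=sp−y≈-2.919170; I≈0.822236, D=e−e_prev≈-6.348076; u=3/2·(-2.919170)+3/4·0.822236+0·(-6.348076)≈-3.762078; next y=1/10·5.919170+3/4·(-3.762078)≈-2.229641
n=4: y≈-2.229641, sp=3, e=sp−y≈5.229641; I≈6.051878, D=e−e_prev≈8.148811; u=3/2·5.229641+3/4·6.051878+0·8.148811≈12.383370; next y=1/10·(-2.229641)+3/4·12.383370≈9.064563
n=5: y≈9.064563, sp=1, e=sp−y≈-8.064563; I≈-2.012686, D=e−e_prev≈-13.294205; u=3/2·(-8.064563)+3/4·(-2.012686)+0·(-13.294205)≈-13.606359; next y=1/10·9.064563+3/4·(-13.606359)≈-9.298313
n=6: y≈-9.298313, sp=1, e=sp−y≈10.298313; I≈8.285627, D=e−e_prev≈18.362877; u=3/2·10.298313+3/4·8.285627+0·18.362877≈21.661690; next y=1/10·(-9.298313)+3/4·21.661690≈15.316437
n=7: y≈15.316437, sp=1, e=sp−y≈-14.316437; I≈-6.030809, D=e−e_prev≈-24.614750; u=3/2·(-14.316437)+3/4·(-6.030809)+0·(-24.614750)≈-25.997762; next y=1/10·15.316437+3/4·(-25.997762)≈-17.966678
n=8: y≈-17.966678, sp=1, e=sp−y≈18.966678; I≈12.935868, D=e−e_prev≈33.283114; u=3/2·18.966678+3/4·12.935868+0·33.283114≈38.151918; next y=1/10·(-17.966678)+3/4·38.151918≈26.817270

0 1 2.250 0.000
1 1 -0.797 1.688
2 3 7.949 -0.429
3 3 -3.762 5.919
4 3 12.383 -2.230
5 1 -13.606 9.065
6 1 21.662 -9.298
7 1 -25.998 15.316
8 1 38.152 -17.967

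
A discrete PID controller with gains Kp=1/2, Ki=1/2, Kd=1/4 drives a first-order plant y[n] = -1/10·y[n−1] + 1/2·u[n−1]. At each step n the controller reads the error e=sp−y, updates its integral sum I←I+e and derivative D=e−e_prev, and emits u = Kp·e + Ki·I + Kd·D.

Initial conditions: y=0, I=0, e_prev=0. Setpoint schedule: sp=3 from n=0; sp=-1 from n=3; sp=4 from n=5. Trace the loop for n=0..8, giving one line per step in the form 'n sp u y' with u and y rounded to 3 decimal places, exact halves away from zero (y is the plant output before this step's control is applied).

0 3 3.750 0.000
1 3 2.156 1.875
2 3 4.418 0.891
3 -1 -1.310 2.120
4 -1 2.171 -0.867
5 4 5.059 1.172
6 4 4.183 2.412
7 4 5.989 1.850
8 4 5.724 2.810

(exact arithmetic carried between steps; '≈' marks a value shown rounded to 6 d.p. or computed from one; I and e_prev carry over from the previous line; the table rounds u and y to 3 d.p., halves away from zero)
n=0: y=0, sp=3, e=sp−y=3; I=3, D=e−e_prev=3; u=1/2·3+1/2·3+1/4·3=3.75; next y=-1/10·0+1/2·3.75=1.875
n=1: y=1.875, sp=3, e=sp−y=1.125; I=4.125, D=e−e_prev=-1.875; u=1/2·1.125+1/2·4.125+1/4·(-1.875)=2.15625; next y=-1/10·1.875+1/2·2.15625=0.890625
n=2: y=0.890625, sp=3, e=sp−y=2.109375; I=6.234375, D=e−e_prev=0.984375; u=1/2·2.109375+1/2·6.234375+1/4·0.984375≈4.417969; next y=-1/10·0.890625+1/2·4.417969≈2.119922
n=3: y≈2.119922, sp=-1, e=sp−y≈-3.119922; I≈3.114453, D=e−e_prev≈-5.229297; u=1/2·(-3.119922)+1/2·3.114453+1/4·(-5.229297)≈-1.310059; next y=-1/10·2.119922+1/2·(-1.310059)≈-0.867021
n=4: y≈-0.867021, sp=-1, e=sp−y≈-0.132979; I≈2.981475, D=e−e_prev≈2.986943; u=1/2·(-0.132979)+1/2·2.981475+1/4·2.986943≈2.170984; next y=-1/10·(-0.867021)+1/2·2.170984≈1.172194
n=5: y≈1.172194, sp=4, e=sp−y≈2.827806; I≈5.809281, D=e−e_prev≈2.960784; u=1/2·2.827806+1/2·5.809281+1/4·2.960784≈5.058739; next y=-1/10·1.172194+1/2·5.058739≈2.412150
n=6: y≈2.412150, sp=4, e=sp−y≈1.587850; I≈7.397130, D=e−e_prev≈-1.239956; u=1/2·1.587850+1/2·7.397130+1/4·(-1.239956)≈4.182501; next y=-1/10·2.412150+1/2·4.182501≈1.850035
n=7: y≈1.850035, sp=4, e=sp−y≈2.149965; I≈9.547095, D=e−e_prev≈0.562115; u=1/2·2.149965+1/2·9.547095+1/4·0.562115≈5.989058; next y=-1/10·1.850035+1/2·5.989058≈2.809526
n=8: y≈2.809526, sp=4, e=sp−y≈1.190474; I≈10.737569, D=e−e_prev≈-0.959490; u=1/2·1.190474+1/2·10.737569+1/4·(-0.959490)≈5.724149; next y=-1/10·2.809526+1/2·5.724149≈2.581122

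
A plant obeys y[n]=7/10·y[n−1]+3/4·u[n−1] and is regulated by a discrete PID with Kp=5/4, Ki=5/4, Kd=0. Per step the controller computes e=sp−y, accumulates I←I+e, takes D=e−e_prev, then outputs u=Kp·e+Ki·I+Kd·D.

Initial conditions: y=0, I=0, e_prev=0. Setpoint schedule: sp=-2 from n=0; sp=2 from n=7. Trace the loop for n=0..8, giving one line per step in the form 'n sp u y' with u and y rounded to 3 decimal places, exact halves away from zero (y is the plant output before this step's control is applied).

0 -2 -5.000 0.000
1 -2 1.875 -3.750
2 -2 -2.266 -1.219
3 -2 0.092 -2.552
4 -2 -1.304 -1.718
5 -2 -0.500 -2.181
6 -2 -0.972 -1.901
7 2 9.301 -2.060
8 2 -4.609 5.534

(exact arithmetic carried between steps; '≈' marks a value shown rounded to 6 d.p. or computed from one; I and e_prev carry over from the previous line; the table rounds u and y to 3 d.p., halves away from zero)
n=0: y=0, sp=-2, e=sp−y=-2; I=-2, D=e−e_prev=-2; u=5/4·(-2)+5/4·(-2)+0·(-2)=-5; next y=7/10·0+3/4·(-5)=-3.75
n=1: y=-3.75, sp=-2, e=sp−y=1.75; I=-0.25, D=e−e_prev=3.75; u=5/4·1.75+5/4·(-0.25)+0·3.75=1.875; next y=7/10·(-3.75)+3/4·1.875=-1.21875
n=2: y=-1.21875, sp=-2, e=sp−y=-0.78125; I=-1.03125, D=e−e_prev=-2.53125; u=5/4·(-0.78125)+5/4·(-1.03125)+0·(-2.53125)=-2.265625; next y=7/10·(-1.21875)+3/4·(-2.265625)≈-2.552344
n=3: y≈-2.552344, sp=-2, e=sp−y≈0.552344; I≈-0.478906, D=e−e_prev≈1.333594; u=5/4·0.552344+5/4·(-0.478906)+0·1.333594≈0.091797; next y=7/10·(-2.552344)+3/4·0.091797≈-1.717793
n=4: y≈-1.717793, sp=-2, e=sp−y≈-0.282207; I≈-0.761113, D=e−e_prev≈-0.834551; u=5/4·(-0.282207)+5/4·(-0.761113)+0·(-0.834551)≈-1.304150; next y=7/10·(-1.717793)+3/4·(-1.304150)≈-2.180568
n=5: y≈-2.180568, sp=-2, e=sp−y≈0.180568; I≈-0.580545, D=e−e_prev≈0.462775; u=5/4·0.180568+5/4·(-0.580545)+0·0.462775≈-0.499972; next y=7/10·(-2.180568)+3/4·(-0.499972)≈-1.901376
n=6: y≈-1.901376, sp=-2, e=sp−y≈-0.098624; I≈-0.679169, D=e−e_prev≈-0.279191; u=5/4·(-0.098624)+5/4·(-0.679169)+0·(-0.279191)≈-0.972241; next y=7/10·(-1.901376)+3/4·(-0.972241)≈-2.060144
n=7: y≈-2.060144, sp=2, e=sp−y≈4.060144; I≈3.380975, D=e−e_prev≈4.158768; u=5/4·4.060144+5/4·3.380975+0·4.158768≈9.301399; next y=7/10·(-2.060144)+3/4·9.301399≈5.533948
n=8: y≈5.533948, sp=2, e=sp−y≈-3.533948; I≈-0.152973, D=e−e_prev≈-7.594092; u=5/4·(-3.533948)+5/4·(-0.152973)+0·(-7.594092)≈-4.608652; next y=7/10·5.533948+3/4·(-4.608652)≈0.417275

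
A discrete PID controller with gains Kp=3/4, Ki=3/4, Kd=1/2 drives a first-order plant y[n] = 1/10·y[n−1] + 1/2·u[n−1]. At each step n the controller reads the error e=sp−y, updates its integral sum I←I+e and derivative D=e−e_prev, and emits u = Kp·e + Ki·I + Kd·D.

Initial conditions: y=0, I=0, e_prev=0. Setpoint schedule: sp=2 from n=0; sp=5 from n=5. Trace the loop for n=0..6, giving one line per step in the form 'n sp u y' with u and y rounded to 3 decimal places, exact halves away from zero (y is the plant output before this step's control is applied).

(exact arithmetic carried between steps; '≈' marks a value shown rounded to 6 d.p. or computed from one; I and e_prev carry over from the previous line; the table rounds u and y to 3 d.p., halves away from zero)
n=0: y=0, sp=2, e=sp−y=2; I=2, D=e−e_prev=2; u=3/4·2+3/4·2+1/2·2=4; next y=1/10·0+1/2·4=2
n=1: y=2, sp=2, e=sp−y=0; I=2, D=e−e_prev=-2; u=3/4·0+3/4·2+1/2·(-2)=0.5; next y=1/10·2+1/2·0.5=0.45
n=2: y=0.45, sp=2, e=sp−y=1.55; I=3.55, D=e−e_prev=1.55; u=3/4·1.55+3/4·3.55+1/2·1.55=4.6; next y=1/10·0.45+1/2·4.6=2.345
n=3: y=2.345, sp=2, e=sp−y=-0.345; I=3.205, D=e−e_prev=-1.895; u=3/4·(-0.345)+3/4·3.205+1/2·(-1.895)=1.1975; next y=1/10·2.345+1/2·1.1975=0.83325
n=4: y=0.83325, sp=2, e=sp−y=1.16675; I=4.37175, D=e−e_prev=1.51175; u=3/4·1.16675+3/4·4.37175+1/2·1.51175=4.90975; next y=1/10·0.83325+1/2·4.90975=2.5382
n=5: y=2.5382, sp=5, e=sp−y=2.4618; I=6.83355, D=e−e_prev=1.29505; u=3/4·2.4618+3/4·6.83355+1/2·1.29505≈7.619038; next y=1/10·2.5382+1/2·7.619038≈4.063339
n=6: y≈4.063339, sp=5, e=sp−y≈0.936661; I≈7.770211, D=e−e_prev≈-1.525139; u=3/4·0.936661+3/4·7.770211+1/2·(-1.525139)≈5.767585; next y=1/10·4.063339+1/2·5.767585≈3.290126

0 2 4.000 0.000
1 2 0.500 2.000
2 2 4.600 0.450
3 2 1.198 2.345
4 2 4.910 0.833
5 5 7.619 2.538
6 5 5.768 4.063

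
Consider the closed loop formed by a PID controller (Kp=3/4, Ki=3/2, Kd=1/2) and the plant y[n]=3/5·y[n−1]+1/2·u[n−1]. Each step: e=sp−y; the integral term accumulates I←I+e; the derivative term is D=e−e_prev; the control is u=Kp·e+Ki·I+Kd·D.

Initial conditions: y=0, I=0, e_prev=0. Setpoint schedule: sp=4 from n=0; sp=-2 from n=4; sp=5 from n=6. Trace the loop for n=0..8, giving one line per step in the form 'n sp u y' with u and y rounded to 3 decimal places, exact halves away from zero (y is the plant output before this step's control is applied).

(exact arithmetic carried between steps; '≈' marks a value shown rounded to 6 d.p. or computed from one; I and e_prev carry over from the previous line; the table rounds u and y to 3 d.p., halves away from zero)
n=0: y=0, sp=4, e=sp−y=4; I=4, D=e−e_prev=4; u=3/4·4+3/2·4+1/2·4=11; next y=3/5·0+1/2·11=5.5
n=1: y=5.5, sp=4, e=sp−y=-1.5; I=2.5, D=e−e_prev=-5.5; u=3/4·(-1.5)+3/2·2.5+1/2·(-5.5)=-0.125; next y=3/5·5.5+1/2·(-0.125)=3.2375
n=2: y=3.2375, sp=4, e=sp−y=0.7625; I=3.2625, D=e−e_prev=2.2625; u=3/4·0.7625+3/2·3.2625+1/2·2.2625=6.596875; next y=3/5·3.2375+1/2·6.596875≈5.240938
n=3: y≈5.240938, sp=4, e=sp−y≈-1.240938; I≈2.021563, D=e−e_prev≈-2.003438; u=3/4·(-1.240938)+3/2·2.021563+1/2·(-2.003438)≈1.099922; next y=3/5·5.240938+1/2·1.099922≈3.694523
n=4: y≈3.694523, sp=-2, e=sp−y≈-5.694523; I≈-3.672961, D=e−e_prev≈-4.453586; u=3/4·(-5.694523)+3/2·(-3.672961)+1/2·(-4.453586)≈-12.007127; next y=3/5·3.694523+1/2·(-12.007127)≈-3.786849
n=5: y≈-3.786849, sp=-2, e=sp−y≈1.786849; I≈-1.886112, D=e−e_prev≈7.481373; u=3/4·1.786849+3/2·(-1.886112)+1/2·7.481373≈2.251656; next y=3/5·(-3.786849)+1/2·2.251656≈-1.146282
n=6: y≈-1.146282, sp=5, e=sp−y≈6.146282; I≈4.260170, D=e−e_prev≈4.359432; u=3/4·6.146282+3/2·4.260170+1/2·4.359432≈13.179682; next y=3/5·(-1.146282)+1/2·13.179682≈5.902072
n=7: y≈5.902072, sp=5, e=sp−y≈-0.902072; I≈3.358098, D=e−e_prev≈-7.048354; u=3/4·(-0.902072)+3/2·3.358098+1/2·(-7.048354)≈0.836416; next y=3/5·5.902072+1/2·0.836416≈3.959451
n=8: y≈3.959451, sp=5, e=sp−y≈1.040549; I≈4.398647, D=e−e_prev≈1.942621; u=3/4·1.040549+3/2·4.398647+1/2·1.942621≈8.349692; next y=3/5·3.959451+1/2·8.349692≈6.550517

0 4 11.000 0.000
1 4 -0.125 5.500
2 4 6.597 3.238
3 4 1.100 5.241
4 -2 -12.007 3.695
5 -2 2.252 -3.787
6 5 13.180 -1.146
7 5 0.836 5.902
8 5 8.350 3.959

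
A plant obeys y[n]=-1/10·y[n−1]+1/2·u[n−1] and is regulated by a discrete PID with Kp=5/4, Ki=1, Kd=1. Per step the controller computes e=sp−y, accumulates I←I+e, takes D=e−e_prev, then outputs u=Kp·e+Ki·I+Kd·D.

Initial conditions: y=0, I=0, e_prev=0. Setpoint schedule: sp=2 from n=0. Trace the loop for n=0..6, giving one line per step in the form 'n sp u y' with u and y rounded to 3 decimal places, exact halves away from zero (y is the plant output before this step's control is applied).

(exact arithmetic carried between steps; '≈' marks a value shown rounded to 6 d.p. or computed from one; I and e_prev carry over from the previous line; the table rounds u and y to 3 d.p., halves away from zero)
n=0: y=0, sp=2, e=sp−y=2; I=2, D=e−e_prev=2; u=5/4·2+1·2+1·2=6.5; next y=-1/10·0+1/2·6.5=3.25
n=1: y=3.25, sp=2, e=sp−y=-1.25; I=0.75, D=e−e_prev=-3.25; u=5/4·(-1.25)+1·0.75+1·(-3.25)=-4.0625; next y=-1/10·3.25+1/2·(-4.0625)=-2.35625
n=2: y=-2.35625, sp=2, e=sp−y=4.35625; I=5.10625, D=e−e_prev=5.60625; u=5/4·4.35625+1·5.10625+1·5.60625≈16.157813; next y=-1/10·(-2.35625)+1/2·16.157813≈8.314531
n=3: y≈8.314531, sp=2, e=sp−y≈-6.314531; I≈-1.208281, D=e−e_prev≈-10.670781; u=5/4·(-6.314531)+1·(-1.208281)+1·(-10.670781)≈-19.772227; next y=-1/10·8.314531+1/2·(-19.772227)≈-10.717566
n=4: y≈-10.717566, sp=2, e=sp−y≈12.717566; I≈11.509285, D=e−e_prev≈19.032098; u=5/4·12.717566+1·11.509285+1·19.032098≈46.438341; next y=-1/10·(-10.717566)+1/2·46.438341≈24.290927
n=5: y≈24.290927, sp=2, e=sp−y≈-22.290927; I≈-10.781642, D=e−e_prev≈-35.008493; u=5/4·(-22.290927)+1·(-10.781642)+1·(-35.008493)≈-73.653794; next y=-1/10·24.290927+1/2·(-73.653794)≈-39.255990
n=6: y≈-39.255990, sp=2, e=sp−y≈41.255990; I≈30.474348, D=e−e_prev≈63.546917; u=5/4·41.255990+1·30.474348+1·63.546917≈145.591252; next y=-1/10·(-39.255990)+1/2·145.591252≈76.721225

0 2 6.500 0.000
1 2 -4.063 3.250
2 2 16.158 -2.356
3 2 -19.772 8.315
4 2 46.438 -10.718
5 2 -73.654 24.291
6 2 145.591 -39.256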